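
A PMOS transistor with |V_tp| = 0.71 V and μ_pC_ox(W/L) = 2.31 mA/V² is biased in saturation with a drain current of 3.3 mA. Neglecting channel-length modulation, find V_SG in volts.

V_SG = 2.40 V

In saturation I_D = ½ k_p (V_SG − |V_tp|)², so V_SG − |V_tp| = √(2 I_D / k_p) = √(2 × 3.3 / 2.31) = 1.69 V.
V_SG = 0.71 + 1.69 = 2.4 V.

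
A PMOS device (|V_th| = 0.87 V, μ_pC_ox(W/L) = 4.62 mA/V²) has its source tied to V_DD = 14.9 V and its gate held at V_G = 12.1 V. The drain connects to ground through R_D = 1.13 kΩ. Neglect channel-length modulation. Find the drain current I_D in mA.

V_SG = V_DD − V_G = 14.9 − 12.1 = 2.8 V, so V_ov = 2.8 − 0.87 = 1.93 V.
Assume saturation: I_D = ½ k_p V_ov² = 0.5 × 4.62 × 1.93² = 8.6 mA, giving V_SD = V_DD − I_D R_D = 14.9 − 8.6 × 1.13 = 5.18 V.
V_SD = 5.18 V ≥ V_ov = 1.93 V, confirming saturation.

I_D = 8.60 mA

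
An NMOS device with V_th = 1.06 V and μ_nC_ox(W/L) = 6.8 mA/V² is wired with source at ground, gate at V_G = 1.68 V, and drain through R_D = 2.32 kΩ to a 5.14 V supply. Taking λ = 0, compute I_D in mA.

V_GS = V_G = 1.68 V, so V_ov = 1.68 − 1.06 = 0.62 V.
Assume saturation: I_D = ½ k_n V_ov² = 0.5 × 6.8 × 0.62² = 1.31 mA, giving V_DS = V_DD − I_D R_D = 5.14 − 1.31 × 2.32 = 2.11 V.
V_DS = 2.11 V ≥ V_ov = 0.62 V, confirming saturation.

I_D = 1.31 mA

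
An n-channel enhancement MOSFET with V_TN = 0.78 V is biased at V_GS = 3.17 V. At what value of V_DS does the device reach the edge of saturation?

V_DS,sat = 2.39 V

The boundary between triode and saturation is V_DS = V_GS − V_TN = V_ov.
V_ov = 3.17 − 0.78 = 2.39 V.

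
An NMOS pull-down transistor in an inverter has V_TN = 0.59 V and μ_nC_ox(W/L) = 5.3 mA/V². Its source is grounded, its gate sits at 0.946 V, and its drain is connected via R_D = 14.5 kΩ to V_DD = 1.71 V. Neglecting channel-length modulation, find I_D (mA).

I_D = 0.113 mA

V_GS = V_G = 0.946 V, so V_ov = 0.946 − 0.59 = 0.356 V.
Assume saturation: I_D = ½ k_n V_ov² = 0.5 × 5.3 × 0.356² = 0.336 mA, giving V_DS = V_DD − I_D R_D = 1.71 − 0.336 × 14.5 = -3.16 V.
But -3.16 V < V_ov = 0.356 V, so the device is actually in triode.
In triode I_D = k_n[V_ov V_DS − ½ V_DS²] and I_D = (V_DD − V_DS)/R_D. Equating: 38.4 V_DS² − 28.36 V_DS + 1.71 = 0, giving V_DS = 0.0662 V (the root below V_ov).
I_D = (1.71 − 0.0662) / 14.5 = 0.113 mA.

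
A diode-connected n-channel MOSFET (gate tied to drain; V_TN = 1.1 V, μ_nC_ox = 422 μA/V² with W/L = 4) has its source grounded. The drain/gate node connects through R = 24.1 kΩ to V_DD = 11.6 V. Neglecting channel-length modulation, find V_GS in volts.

With gate tied to drain, V_GS = V_DS ≥ V_GS − V_TN, so the device is in saturation.
k_n = μ_nC_ox · (W/L) = 1.688 mA/V².
KCL at the drain: ½ k_n (V_GS − V_TN)² = (V_DD − V_GS)/R.
Let x = V_GS − 1.1. Then 20.3 x² + x − 10.5 = 0, giving x = 0.694 V (positive root), so V_GS = 1.79 V.
I_D = (V_DD − V_GS)/R = (11.6 − 1.79) / 24.1 = 0.407 mA.

V_GS = 1.79 V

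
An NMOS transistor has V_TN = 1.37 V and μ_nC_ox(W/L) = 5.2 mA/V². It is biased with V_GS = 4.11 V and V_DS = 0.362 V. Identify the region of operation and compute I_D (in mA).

V_ov = V_GS − V_TN = 4.11 − 1.37 = 2.74 V.
Since V_DS = 0.362 V < V_ov = 2.74 V, the device is in the triode region.
I_D = k_n [V_ov · V_DS − ½ V_DS²] = 5.2 × [2.74 × 0.362 − 0.5 × 0.362²] = 4.82 mA.

Triode; I_D = 4.82 mA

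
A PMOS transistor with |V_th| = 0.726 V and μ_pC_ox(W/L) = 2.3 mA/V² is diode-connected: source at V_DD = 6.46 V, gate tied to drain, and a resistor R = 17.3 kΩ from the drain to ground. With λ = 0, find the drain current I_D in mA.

With gate tied to drain, V_SG = V_SD ≥ V_SG − |V_th|, so the device is in saturation.
KCL at the drain: ½ k_p (V_SG − |V_th|)² = (V_DD − V_SG)/R.
Let x = V_SG − 0.726. Then 19.9 x² + x − 5.734 = 0, giving x = 0.512 V (positive root), so V_SG = 1.24 V.
I_D = (V_DD − V_SG)/R = (6.46 − 1.24) / 17.3 = 0.302 mA.

I_D = 0.302 mA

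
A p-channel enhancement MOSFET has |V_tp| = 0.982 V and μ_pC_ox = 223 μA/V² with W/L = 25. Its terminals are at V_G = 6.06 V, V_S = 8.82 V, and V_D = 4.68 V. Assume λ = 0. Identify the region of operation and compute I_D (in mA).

V_SG = V_S − V_G = 8.82 − 6.06 = 2.76 V; V_SD = V_S − V_D = 8.82 − 4.68 = 4.14 V.
k_p = μ_pC_ox · (W/L) = 5.575 mA/V².
V_ov = V_SG − |V_tp| = 2.76 − 0.982 = 1.78 V.
Since V_SD = 4.14 V ≥ V_ov = 1.78 V, the device is in saturation.
I_D = ½ k_p V_ov² = 0.5 × 5.575 × 1.78² = 8.81 mA.

Saturation; I_D = 8.81 mA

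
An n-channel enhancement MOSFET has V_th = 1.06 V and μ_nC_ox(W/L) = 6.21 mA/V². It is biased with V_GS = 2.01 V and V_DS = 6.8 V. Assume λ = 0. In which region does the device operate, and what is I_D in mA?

V_ov = V_GS − V_th = 2.01 − 1.06 = 0.95 V.
Since V_DS = 6.8 V ≥ V_ov = 0.95 V, the device is in saturation.
I_D = ½ k_n V_ov² = 0.5 × 6.21 × 0.95² = 2.8 mA.

Saturation; I_D = 2.80 mA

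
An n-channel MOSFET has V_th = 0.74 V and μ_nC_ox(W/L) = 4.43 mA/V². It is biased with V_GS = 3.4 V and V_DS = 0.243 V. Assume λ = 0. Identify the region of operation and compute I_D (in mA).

V_ov = V_GS − V_th = 3.4 − 0.74 = 2.66 V.
Since V_DS = 0.243 V < V_ov = 2.66 V, the device is in the triode region.
I_D = k_n [V_ov · V_DS − ½ V_DS²] = 4.43 × [2.66 × 0.243 − 0.5 × 0.243²] = 2.73 mA.

Triode; I_D = 2.73 mA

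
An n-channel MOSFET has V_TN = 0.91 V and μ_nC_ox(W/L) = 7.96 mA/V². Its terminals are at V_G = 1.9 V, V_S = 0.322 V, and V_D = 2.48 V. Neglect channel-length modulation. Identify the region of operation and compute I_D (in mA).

V_GS = V_G − V_S = 1.9 − 0.322 = 1.58 V; V_DS = V_D − V_S = 2.48 − 0.322 = 2.16 V.
V_ov = V_GS − V_TN = 1.58 − 0.91 = 0.668 V.
Since V_DS = 2.16 V ≥ V_ov = 0.668 V, the device is in saturation.
I_D = ½ k_n V_ov² = 0.5 × 7.96 × 0.668² = 1.78 mA.

Saturation; I_D = 1.78 mA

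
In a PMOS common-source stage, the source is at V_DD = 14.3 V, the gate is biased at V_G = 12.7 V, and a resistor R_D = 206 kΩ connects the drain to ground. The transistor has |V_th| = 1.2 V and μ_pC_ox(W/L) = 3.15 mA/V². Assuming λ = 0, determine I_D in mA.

V_SG = V_DD − V_G = 14.3 − 12.7 = 1.6 V, so V_ov = 1.6 − 1.2 = 0.4 V.
Assume saturation: I_D = ½ k_p V_ov² = 0.5 × 3.15 × 0.4² = 0.252 mA, giving V_SD = V_DD − I_D R_D = 14.3 − 0.252 × 206 = -37.6 V.
But -37.6 V < V_ov = 0.4 V, so the device is actually in triode.
In triode I_D = k_p[V_ov V_SD − ½ V_SD²] and I_D = (V_DD − V_SD)/R_D. Equating: 324 V_SD² − 260.6 V_SD + 14.3 = 0, giving V_SD = 0.0593 V (the root below V_ov).
I_D = (14.3 − 0.0593) / 206 = 0.0691 mA.

I_D = 0.0691 mA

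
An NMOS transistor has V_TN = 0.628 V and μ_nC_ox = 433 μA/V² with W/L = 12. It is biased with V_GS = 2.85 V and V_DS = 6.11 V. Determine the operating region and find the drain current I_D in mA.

k_n = μ_nC_ox · (W/L) = 5.196 mA/V².
V_ov = V_GS − V_TN = 2.85 − 0.628 = 2.22 V.
Since V_DS = 6.11 V ≥ V_ov = 2.22 V, the device is in saturation.
I_D = ½ k_n V_ov² = 0.5 × 5.196 × 2.22² = 12.8 mA.

Saturation; I_D = 12.8 mA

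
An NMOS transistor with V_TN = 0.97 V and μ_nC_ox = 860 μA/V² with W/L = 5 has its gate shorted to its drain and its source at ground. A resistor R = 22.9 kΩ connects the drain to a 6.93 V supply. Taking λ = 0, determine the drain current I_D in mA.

With gate tied to drain, V_GS = V_DS ≥ V_GS − V_TN, so the device is in saturation.
k_n = μ_nC_ox · (W/L) = 4.3 mA/V².
KCL at the drain: ½ k_n (V_GS − V_TN)² = (V_DD − V_GS)/R.
Let x = V_GS − 0.97. Then 49.2 x² + x − 5.96 = 0, giving x = 0.338 V (positive root), so V_GS = 1.31 V.
I_D = (V_DD − V_GS)/R = (6.93 − 1.31) / 22.9 = 0.246 mA.

I_D = 0.246 mA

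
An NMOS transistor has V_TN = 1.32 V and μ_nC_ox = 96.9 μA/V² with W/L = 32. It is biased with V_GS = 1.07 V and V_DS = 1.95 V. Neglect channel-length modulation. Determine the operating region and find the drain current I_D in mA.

Cutoff; I_D = 0 mA

V_GS = 1.07 V < V_TN = 1.32 V, so the transistor is in cutoff.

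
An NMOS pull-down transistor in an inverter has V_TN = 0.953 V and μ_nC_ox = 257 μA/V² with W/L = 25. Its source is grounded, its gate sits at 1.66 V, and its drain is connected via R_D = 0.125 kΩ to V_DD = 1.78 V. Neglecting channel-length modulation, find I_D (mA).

I_D = 1.61 mA

V_GS = V_G = 1.66 V, so V_ov = 1.66 − 0.953 = 0.707 V.
k_n = μ_nC_ox · (W/L) = 6.425 mA/V².
Assume saturation: I_D = ½ k_n V_ov² = 0.5 × 6.425 × 0.707² = 1.61 mA, giving V_DS = V_DD − I_D R_D = 1.78 − 1.61 × 0.125 = 1.58 V.
V_DS = 1.58 V ≥ V_ov = 0.707 V, confirming saturation.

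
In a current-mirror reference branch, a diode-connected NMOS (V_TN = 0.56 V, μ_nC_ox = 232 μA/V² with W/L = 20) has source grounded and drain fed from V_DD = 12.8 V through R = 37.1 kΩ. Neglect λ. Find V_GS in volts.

With gate tied to drain, V_GS = V_DS ≥ V_GS − V_TN, so the device is in saturation.
k_n = μ_nC_ox · (W/L) = 4.64 mA/V².
KCL at the drain: ½ k_n (V_GS − V_TN)² = (V_DD − V_GS)/R.
Let x = V_GS − 0.56. Then 86.1 x² + x − 12.24 = 0, giving x = 0.371 V (positive root), so V_GS = 0.931 V.
I_D = (V_DD − V_GS)/R = (12.8 − 0.931) / 37.1 = 0.32 mA.

V_GS = 0.931 V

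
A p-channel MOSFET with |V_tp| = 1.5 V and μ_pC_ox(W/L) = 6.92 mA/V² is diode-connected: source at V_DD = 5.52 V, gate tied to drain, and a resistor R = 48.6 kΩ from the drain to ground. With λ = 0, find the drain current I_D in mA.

I_D = 0.0796 mA

With gate tied to drain, V_SG = V_SD ≥ V_SG − |V_tp|, so the device is in saturation.
KCL at the drain: ½ k_p (V_SG − |V_tp|)² = (V_DD − V_SG)/R.
Let x = V_SG − 1.5. Then 168 x² + x − 4.02 = 0, giving x = 0.152 V (positive root), so V_SG = 1.65 V.
I_D = (V_DD − V_SG)/R = (5.52 − 1.65) / 48.6 = 0.0796 mA.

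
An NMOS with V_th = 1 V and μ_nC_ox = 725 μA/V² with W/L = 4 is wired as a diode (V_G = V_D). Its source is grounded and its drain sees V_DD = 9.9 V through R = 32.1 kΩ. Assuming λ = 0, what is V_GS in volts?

V_GS = 1.43 V

With gate tied to drain, V_GS = V_DS ≥ V_GS − V_th, so the device is in saturation.
k_n = μ_nC_ox · (W/L) = 2.9 mA/V².
KCL at the drain: ½ k_n (V_GS − V_th)² = (V_DD − V_GS)/R.
Let x = V_GS − 1. Then 46.5 x² + x − 8.9 = 0, giving x = 0.427 V (positive root), so V_GS = 1.43 V.
I_D = (V_DD − V_GS)/R = (9.9 − 1.43) / 32.1 = 0.264 mA.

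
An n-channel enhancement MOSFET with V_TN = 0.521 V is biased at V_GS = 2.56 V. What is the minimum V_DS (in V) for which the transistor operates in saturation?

The boundary between triode and saturation is V_DS = V_GS − V_TN = V_ov.
V_ov = 2.56 − 0.521 = 2.04 V.

V_DS,sat = 2.04 V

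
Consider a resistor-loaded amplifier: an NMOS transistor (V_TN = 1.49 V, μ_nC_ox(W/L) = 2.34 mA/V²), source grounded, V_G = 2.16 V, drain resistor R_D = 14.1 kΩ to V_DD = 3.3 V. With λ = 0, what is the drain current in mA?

I_D = 0.223 mA

V_GS = V_G = 2.16 V, so V_ov = 2.16 − 1.49 = 0.67 V.
Assume saturation: I_D = ½ k_n V_ov² = 0.5 × 2.34 × 0.67² = 0.525 mA, giving V_DS = V_DD − I_D R_D = 3.3 − 0.525 × 14.1 = -4.11 V.
But -4.11 V < V_ov = 0.67 V, so the device is actually in triode.
In triode I_D = k_n[V_ov V_DS − ½ V_DS²] and I_D = (V_DD − V_DS)/R_D. Equating: 16.5 V_DS² − 23.11 V_DS + 3.3 = 0, giving V_DS = 0.161 V (the root below V_ov).
I_D = (3.3 − 0.161) / 14.1 = 0.223 mA.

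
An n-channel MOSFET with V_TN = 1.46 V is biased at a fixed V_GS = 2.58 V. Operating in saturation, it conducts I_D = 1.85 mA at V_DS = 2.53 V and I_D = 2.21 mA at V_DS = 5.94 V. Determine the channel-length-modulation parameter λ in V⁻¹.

With V_GS fixed, I_D ∝ (1 + λ V_DS) in saturation, so I_D2/I_D1 = (1 + λ V_DS2)/(1 + λ V_DS1).
2.21/1.85 = 1.195 = (1 + 5.94 λ)/(1 + 2.53 λ).
Solving: λ (I_D1 V_DS2 − I_D2 V_DS1) = I_D2 − I_D1, so λ = (2.21 − 1.85) / (1.85 × 5.94 − 2.21 × 2.53) = 0.36 / 5.4 = 0.0667 V⁻¹.

λ = 0.0667 V⁻¹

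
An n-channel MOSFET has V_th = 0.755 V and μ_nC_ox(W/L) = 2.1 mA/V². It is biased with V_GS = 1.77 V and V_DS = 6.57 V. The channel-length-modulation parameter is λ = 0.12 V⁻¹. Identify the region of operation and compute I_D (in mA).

V_ov = V_GS − V_th = 1.77 − 0.755 = 1.02 V.
Since V_DS = 6.57 V ≥ V_ov = 1.02 V, the device is in saturation.
I_D = ½ k_n V_ov² (1 + λ V_DS) = 0.5 × 2.1 × 1.02² × (1 + 0.12 × 6.57) = 1.93 mA.

Saturation; I_D = 1.93 mA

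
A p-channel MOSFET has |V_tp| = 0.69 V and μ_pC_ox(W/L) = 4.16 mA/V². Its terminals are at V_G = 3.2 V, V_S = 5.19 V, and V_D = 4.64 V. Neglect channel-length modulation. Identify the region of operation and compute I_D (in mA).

V_SG = V_S − V_G = 5.19 − 3.2 = 1.99 V; V_SD = V_S − V_D = 5.19 − 4.64 = 0.55 V.
V_ov = V_SG − |V_tp| = 1.99 − 0.69 = 1.3 V.
Since V_SD = 0.55 V < V_ov = 1.3 V, the device is in the triode region.
I_D = k_p [V_ov · V_SD − ½ V_SD²] = 4.16 × [1.3 × 0.55 − 0.5 × 0.55²] = 2.35 mA.

Triode; I_D = 2.35 mA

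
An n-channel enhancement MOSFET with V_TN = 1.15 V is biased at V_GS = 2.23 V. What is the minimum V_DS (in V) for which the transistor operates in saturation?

V_DS,sat = 1.08 V

The boundary between triode and saturation is V_DS = V_GS − V_TN = V_ov.
V_ov = 2.23 − 1.15 = 1.08 V.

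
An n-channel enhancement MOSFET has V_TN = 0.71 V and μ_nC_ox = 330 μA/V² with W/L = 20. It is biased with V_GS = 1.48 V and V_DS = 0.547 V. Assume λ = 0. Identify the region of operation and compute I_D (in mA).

k_n = μ_nC_ox · (W/L) = 6.6 mA/V².
V_ov = V_GS − V_TN = 1.48 − 0.71 = 0.77 V.
Since V_DS = 0.547 V < V_ov = 0.77 V, the device is in the triode region.
I_D = k_n [V_ov · V_DS − ½ V_DS²] = 6.6 × [0.77 × 0.547 − 0.5 × 0.547²] = 1.79 mA.

Triode; I_D = 1.79 mA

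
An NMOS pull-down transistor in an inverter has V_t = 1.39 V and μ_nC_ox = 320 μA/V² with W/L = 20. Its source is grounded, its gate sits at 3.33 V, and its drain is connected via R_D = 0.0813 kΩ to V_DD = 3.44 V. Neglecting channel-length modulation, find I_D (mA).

I_D = 12.0 mA

V_GS = V_G = 3.33 V, so V_ov = 3.33 − 1.39 = 1.94 V.
k_n = μ_nC_ox · (W/L) = 6.4 mA/V².
Assume saturation: I_D = ½ k_n V_ov² = 0.5 × 6.4 × 1.94² = 12 mA, giving V_DS = V_DD − I_D R_D = 3.44 − 12 × 0.0813 = 2.46 V.
V_DS = 2.46 V ≥ V_ov = 1.94 V, confirming saturation.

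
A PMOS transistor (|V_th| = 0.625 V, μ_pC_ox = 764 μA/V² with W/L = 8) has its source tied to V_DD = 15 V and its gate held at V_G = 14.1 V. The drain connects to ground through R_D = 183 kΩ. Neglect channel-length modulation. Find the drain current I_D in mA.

I_D = 0.0817 mA

V_SG = V_DD − V_G = 15 − 14.1 = 0.9 V, so V_ov = 0.9 − 0.625 = 0.275 V.
k_p = μ_pC_ox · (W/L) = 6.112 mA/V².
Assume saturation: I_D = ½ k_p V_ov² = 0.5 × 6.112 × 0.275² = 0.231 mA, giving V_SD = V_DD − I_D R_D = 15 − 0.231 × 183 = -27.3 V.
But -27.3 V < V_ov = 0.275 V, so the device is actually in triode.
In triode I_D = k_p[V_ov V_SD − ½ V_SD²] and I_D = (V_DD − V_SD)/R_D. Equating: 559 V_SD² − 308.6 V_SD + 15 = 0, giving V_SD = 0.0539 V (the root below V_ov).
I_D = (15 − 0.0539) / 183 = 0.0817 mA.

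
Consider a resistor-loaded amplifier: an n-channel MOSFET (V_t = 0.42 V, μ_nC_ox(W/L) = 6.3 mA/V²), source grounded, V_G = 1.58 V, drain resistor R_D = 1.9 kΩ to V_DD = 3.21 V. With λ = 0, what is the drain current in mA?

V_GS = V_G = 1.58 V, so V_ov = 1.58 − 0.42 = 1.16 V.
Assume saturation: I_D = ½ k_n V_ov² = 0.5 × 6.3 × 1.16² = 4.24 mA, giving V_DS = V_DD − I_D R_D = 3.21 − 4.24 × 1.9 = -4.84 V.
But -4.84 V < V_ov = 1.16 V, so the device is actually in triode.
In triode I_D = k_n[V_ov V_DS − ½ V_DS²] and I_D = (V_DD − V_DS)/R_D. Equating: 5.98 V_DS² − 14.89 V_DS + 3.21 = 0, giving V_DS = 0.239 V (the root below V_ov).
I_D = (3.21 − 0.239) / 1.9 = 1.56 mA.

I_D = 1.56 mA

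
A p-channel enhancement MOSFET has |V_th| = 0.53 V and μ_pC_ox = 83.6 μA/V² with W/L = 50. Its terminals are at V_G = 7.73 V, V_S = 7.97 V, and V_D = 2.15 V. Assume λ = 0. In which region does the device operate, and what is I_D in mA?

Cutoff; I_D = 0 mA

V_SG = V_S − V_G = 7.97 − 7.73 = 0.24 V; V_SD = V_S − V_D = 7.97 − 2.15 = 5.82 V.
V_SG = 0.24 V < |V_th| = 0.53 V, so the transistor is in cutoff.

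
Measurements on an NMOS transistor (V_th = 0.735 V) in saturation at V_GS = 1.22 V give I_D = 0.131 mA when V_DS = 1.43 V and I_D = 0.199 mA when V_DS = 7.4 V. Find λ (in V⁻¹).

λ = 0.0993 V⁻¹

With V_GS fixed, I_D ∝ (1 + λ V_DS) in saturation, so I_D2/I_D1 = (1 + λ V_DS2)/(1 + λ V_DS1).
0.199/0.131 = 1.519 = (1 + 7.4 λ)/(1 + 1.43 λ).
Solving: λ (I_D1 V_DS2 − I_D2 V_DS1) = I_D2 − I_D1, so λ = (0.199 − 0.131) / (0.131 × 7.4 − 0.199 × 1.43) = 0.068 / 0.685 = 0.0993 V⁻¹.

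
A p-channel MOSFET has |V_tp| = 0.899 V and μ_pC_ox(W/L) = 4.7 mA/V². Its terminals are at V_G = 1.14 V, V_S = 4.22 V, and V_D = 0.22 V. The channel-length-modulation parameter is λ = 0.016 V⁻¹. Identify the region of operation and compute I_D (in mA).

V_SG = V_S − V_G = 4.22 − 1.14 = 3.08 V; V_SD = V_S − V_D = 4.22 − 0.22 = 4 V.
V_ov = V_SG − |V_tp| = 3.08 − 0.899 = 2.18 V.
Since V_SD = 4 V ≥ V_ov = 2.18 V, the device is in saturation.
I_D = ½ k_p V_ov² (1 + λ V_SD) = 0.5 × 4.7 × 2.18² × (1 + 0.016 × 4) = 11.9 mA.

Saturation; I_D = 11.9 mA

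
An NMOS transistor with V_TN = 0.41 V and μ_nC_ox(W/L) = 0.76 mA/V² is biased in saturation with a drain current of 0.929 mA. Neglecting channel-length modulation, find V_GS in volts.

In saturation I_D = ½ k_n (V_GS − V_TN)², so V_GS − V_TN = √(2 I_D / k_n) = √(2 × 0.929 / 0.76) = 1.56 V.
V_GS = 0.41 + 1.56 = 1.97 V.

V_GS = 1.97 V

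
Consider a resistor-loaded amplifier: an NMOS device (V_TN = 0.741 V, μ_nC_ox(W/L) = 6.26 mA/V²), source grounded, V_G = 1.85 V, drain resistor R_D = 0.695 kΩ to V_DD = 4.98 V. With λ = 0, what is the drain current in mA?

V_GS = V_G = 1.85 V, so V_ov = 1.85 − 0.741 = 1.11 V.
Assume saturation: I_D = ½ k_n V_ov² = 0.5 × 6.26 × 1.11² = 3.85 mA, giving V_DS = V_DD − I_D R_D = 4.98 − 3.85 × 0.695 = 2.3 V.
V_DS = 2.3 V ≥ V_ov = 1.11 V, confirming saturation.

I_D = 3.85 mA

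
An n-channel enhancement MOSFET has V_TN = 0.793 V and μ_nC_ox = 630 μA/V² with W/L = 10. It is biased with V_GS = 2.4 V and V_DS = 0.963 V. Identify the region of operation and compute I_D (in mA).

k_n = μ_nC_ox · (W/L) = 6.3 mA/V².
V_ov = V_GS − V_TN = 2.4 − 0.793 = 1.61 V.
Since V_DS = 0.963 V < V_ov = 1.61 V, the device is in the triode region.
I_D = k_n [V_ov · V_DS − ½ V_DS²] = 6.3 × [1.61 × 0.963 − 0.5 × 0.963²] = 6.83 mA.

Triode; I_D = 6.83 mA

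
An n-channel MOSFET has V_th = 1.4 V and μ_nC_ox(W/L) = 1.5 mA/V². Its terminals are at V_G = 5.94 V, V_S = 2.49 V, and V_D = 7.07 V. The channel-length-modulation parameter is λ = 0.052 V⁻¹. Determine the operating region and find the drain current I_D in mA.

V_GS = V_G − V_S = 5.94 − 2.49 = 3.45 V; V_DS = V_D − V_S = 7.07 − 2.49 = 4.58 V.
V_ov = V_GS − V_th = 3.45 − 1.4 = 2.05 V.
Since V_DS = 4.58 V ≥ V_ov = 2.05 V, the device is in saturation.
I_D = ½ k_n V_ov² (1 + λ V_DS) = 0.5 × 1.5 × 2.05² × (1 + 0.052 × 4.58) = 3.9 mA.

Saturation; I_D = 3.90 mA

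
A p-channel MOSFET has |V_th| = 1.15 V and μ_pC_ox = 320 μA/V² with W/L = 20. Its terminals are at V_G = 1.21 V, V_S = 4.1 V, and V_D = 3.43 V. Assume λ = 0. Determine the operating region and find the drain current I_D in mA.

V_SG = V_S − V_G = 4.1 − 1.21 = 2.89 V; V_SD = V_S − V_D = 4.1 − 3.43 = 0.67 V.
k_p = μ_pC_ox · (W/L) = 6.4 mA/V².
V_ov = V_SG − |V_th| = 2.89 − 1.15 = 1.74 V.
Since V_SD = 0.67 V < V_ov = 1.74 V, the device is in the triode region.
I_D = k_p [V_ov · V_SD − ½ V_SD²] = 6.4 × [1.74 × 0.67 − 0.5 × 0.67²] = 6.02 mA.

Triode; I_D = 6.02 mA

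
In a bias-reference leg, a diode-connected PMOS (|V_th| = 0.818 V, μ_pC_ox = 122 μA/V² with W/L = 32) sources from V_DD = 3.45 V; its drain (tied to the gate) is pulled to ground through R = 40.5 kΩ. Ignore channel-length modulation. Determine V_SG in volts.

V_SG = 0.994 V

With gate tied to drain, V_SG = V_SD ≥ V_SG − |V_th|, so the device is in saturation.
k_p = μ_pC_ox · (W/L) = 3.904 mA/V².
KCL at the drain: ½ k_p (V_SG − |V_th|)² = (V_DD − V_SG)/R.
Let x = V_SG − 0.818. Then 79.1 x² + x − 2.632 = 0, giving x = 0.176 V (positive root), so V_SG = 0.994 V.
I_D = (V_DD − V_SG)/R = (3.45 − 0.994) / 40.5 = 0.0606 mA.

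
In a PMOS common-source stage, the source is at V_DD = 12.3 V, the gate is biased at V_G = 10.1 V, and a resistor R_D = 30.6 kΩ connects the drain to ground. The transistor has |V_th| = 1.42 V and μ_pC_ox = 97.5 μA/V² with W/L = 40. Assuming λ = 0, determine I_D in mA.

I_D = 0.397 mA

V_SG = V_DD − V_G = 12.3 − 10.1 = 2.2 V, so V_ov = 2.2 − 1.42 = 0.78 V.
k_p = μ_pC_ox · (W/L) = 3.9 mA/V².
Assume saturation: I_D = ½ k_p V_ov² = 0.5 × 3.9 × 0.78² = 1.19 mA, giving V_SD = V_DD − I_D R_D = 12.3 − 1.19 × 30.6 = -24 V.
But -24 V < V_ov = 0.78 V, so the device is actually in triode.
In triode I_D = k_p[V_ov V_SD − ½ V_SD²] and I_D = (V_DD − V_SD)/R_D. Equating: 59.7 V_SD² − 94.09 V_SD + 12.3 = 0, giving V_SD = 0.144 V (the root below V_ov).
I_D = (12.3 − 0.144) / 30.6 = 0.397 mA.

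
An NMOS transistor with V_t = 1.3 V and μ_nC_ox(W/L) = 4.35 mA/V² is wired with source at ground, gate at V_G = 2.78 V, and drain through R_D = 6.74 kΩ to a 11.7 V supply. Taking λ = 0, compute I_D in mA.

I_D = 1.69 mA

V_GS = V_G = 2.78 V, so V_ov = 2.78 − 1.3 = 1.48 V.
Assume saturation: I_D = ½ k_n V_ov² = 0.5 × 4.35 × 1.48² = 4.76 mA, giving V_DS = V_DD − I_D R_D = 11.7 − 4.76 × 6.74 = -20.4 V.
But -20.4 V < V_ov = 1.48 V, so the device is actually in triode.
In triode I_D = k_n[V_ov V_DS − ½ V_DS²] and I_D = (V_DD − V_DS)/R_D. Equating: 14.7 V_DS² − 44.39 V_DS + 11.7 = 0, giving V_DS = 0.292 V (the root below V_ov).
I_D = (11.7 − 0.292) / 6.74 = 1.69 mA.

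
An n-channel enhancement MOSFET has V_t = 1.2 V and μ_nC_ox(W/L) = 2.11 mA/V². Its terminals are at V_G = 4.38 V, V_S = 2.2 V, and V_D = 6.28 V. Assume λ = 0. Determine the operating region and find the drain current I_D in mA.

Saturation; I_D = 1.01 mA

V_GS = V_G − V_S = 4.38 − 2.2 = 2.18 V; V_DS = V_D − V_S = 6.28 − 2.2 = 4.08 V.
V_ov = V_GS − V_t = 2.18 − 1.2 = 0.98 V.
Since V_DS = 4.08 V ≥ V_ov = 0.98 V, the device is in saturation.
I_D = ½ k_n V_ov² = 0.5 × 2.11 × 0.98² = 1.01 mA.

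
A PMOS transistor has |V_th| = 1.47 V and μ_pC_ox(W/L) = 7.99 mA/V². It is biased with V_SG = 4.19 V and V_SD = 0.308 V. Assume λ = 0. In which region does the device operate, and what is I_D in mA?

V_ov = V_SG − |V_th| = 4.19 − 1.47 = 2.72 V.
Since V_SD = 0.308 V < V_ov = 2.72 V, the device is in the triode region.
I_D = k_p [V_ov · V_SD − ½ V_SD²] = 7.99 × [2.72 × 0.308 − 0.5 × 0.308²] = 6.31 mA.

Triode; I_D = 6.31 mA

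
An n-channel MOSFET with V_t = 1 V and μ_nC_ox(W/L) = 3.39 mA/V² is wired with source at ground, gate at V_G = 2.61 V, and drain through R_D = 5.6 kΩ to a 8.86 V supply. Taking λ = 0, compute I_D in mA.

V_GS = V_G = 2.61 V, so V_ov = 2.61 − 1 = 1.61 V.
Assume saturation: I_D = ½ k_n V_ov² = 0.5 × 3.39 × 1.61² = 4.39 mA, giving V_DS = V_DD − I_D R_D = 8.86 − 4.39 × 5.6 = -15.7 V.
But -15.7 V < V_ov = 1.61 V, so the device is actually in triode.
In triode I_D = k_n[V_ov V_DS − ½ V_DS²] and I_D = (V_DD − V_DS)/R_D. Equating: 9.49 V_DS² − 31.56 V_DS + 8.86 = 0, giving V_DS = 0.31 V (the root below V_ov).
I_D = (8.86 − 0.31) / 5.6 = 1.53 mA.

I_D = 1.53 mA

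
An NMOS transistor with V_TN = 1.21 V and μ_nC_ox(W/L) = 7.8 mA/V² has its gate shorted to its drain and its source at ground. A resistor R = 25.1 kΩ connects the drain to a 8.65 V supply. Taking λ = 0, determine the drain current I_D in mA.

I_D = 0.286 mA

With gate tied to drain, V_GS = V_DS ≥ V_GS − V_TN, so the device is in saturation.
KCL at the drain: ½ k_n (V_GS − V_TN)² = (V_DD − V_GS)/R.
Let x = V_GS − 1.21. Then 97.9 x² + x − 7.44 = 0, giving x = 0.271 V (positive root), so V_GS = 1.48 V.
I_D = (V_DD − V_GS)/R = (8.65 − 1.48) / 25.1 = 0.286 mA.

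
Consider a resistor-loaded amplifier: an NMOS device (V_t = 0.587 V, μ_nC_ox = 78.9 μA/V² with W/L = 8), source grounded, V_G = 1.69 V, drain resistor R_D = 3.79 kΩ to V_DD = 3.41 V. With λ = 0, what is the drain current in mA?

V_GS = V_G = 1.69 V, so V_ov = 1.69 − 0.587 = 1.1 V.
k_n = μ_nC_ox · (W/L) = 0.6312 mA/V².
Assume saturation: I_D = ½ k_n V_ov² = 0.5 × 0.6312 × 1.1² = 0.384 mA, giving V_DS = V_DD − I_D R_D = 3.41 − 0.384 × 3.79 = 1.95 V.
V_DS = 1.95 V ≥ V_ov = 1.1 V, confirming saturation.

I_D = 0.384 mA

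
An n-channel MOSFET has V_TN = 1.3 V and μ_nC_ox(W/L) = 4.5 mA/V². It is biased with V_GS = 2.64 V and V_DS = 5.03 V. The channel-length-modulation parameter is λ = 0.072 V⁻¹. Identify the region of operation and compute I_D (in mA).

V_ov = V_GS − V_TN = 2.64 − 1.3 = 1.34 V.
Since V_DS = 5.03 V ≥ V_ov = 1.34 V, the device is in saturation.
I_D = ½ k_n V_ov² (1 + λ V_DS) = 0.5 × 4.5 × 1.34² × (1 + 0.072 × 5.03) = 5.5 mA.

Saturation; I_D = 5.50 mA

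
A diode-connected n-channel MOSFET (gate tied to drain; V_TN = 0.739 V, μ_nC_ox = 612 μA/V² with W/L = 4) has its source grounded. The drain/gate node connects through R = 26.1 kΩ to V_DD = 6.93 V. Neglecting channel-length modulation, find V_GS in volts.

With gate tied to drain, V_GS = V_DS ≥ V_GS − V_TN, so the device is in saturation.
k_n = μ_nC_ox · (W/L) = 2.448 mA/V².
KCL at the drain: ½ k_n (V_GS − V_TN)² = (V_DD − V_GS)/R.
Let x = V_GS − 0.739. Then 31.9 x² + x − 6.191 = 0, giving x = 0.425 V (positive root), so V_GS = 1.16 V.
I_D = (V_DD − V_GS)/R = (6.93 − 1.16) / 26.1 = 0.221 mA.

V_GS = 1.16 V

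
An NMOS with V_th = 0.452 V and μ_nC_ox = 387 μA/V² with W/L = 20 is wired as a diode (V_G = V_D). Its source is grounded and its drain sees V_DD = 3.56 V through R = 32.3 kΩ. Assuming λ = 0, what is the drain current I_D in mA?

With gate tied to drain, V_GS = V_DS ≥ V_GS − V_th, so the device is in saturation.
k_n = μ_nC_ox · (W/L) = 7.74 mA/V².
KCL at the drain: ½ k_n (V_GS − V_th)² = (V_DD − V_GS)/R.
Let x = V_GS − 0.452. Then 125 x² + x − 3.108 = 0, giving x = 0.154 V (positive root), so V_GS = 0.606 V.
I_D = (V_DD − V_GS)/R = (3.56 − 0.606) / 32.3 = 0.0915 mA.

I_D = 0.0915 mA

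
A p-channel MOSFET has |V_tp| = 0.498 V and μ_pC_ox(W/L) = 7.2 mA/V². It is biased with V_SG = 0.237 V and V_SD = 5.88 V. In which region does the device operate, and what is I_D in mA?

Cutoff; I_D = 0 mA

V_SG = 0.237 V < |V_tp| = 0.498 V, so the transistor is in cutoff.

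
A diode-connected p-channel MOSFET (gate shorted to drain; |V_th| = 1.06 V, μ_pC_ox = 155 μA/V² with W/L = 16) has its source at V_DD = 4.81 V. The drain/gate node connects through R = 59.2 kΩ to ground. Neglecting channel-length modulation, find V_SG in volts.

V_SG = 1.28 V

With gate tied to drain, V_SG = V_SD ≥ V_SG − |V_th|, so the device is in saturation.
k_p = μ_pC_ox · (W/L) = 2.48 mA/V².
KCL at the drain: ½ k_p (V_SG − |V_th|)² = (V_DD − V_SG)/R.
Let x = V_SG − 1.06. Then 73.4 x² + x − 3.75 = 0, giving x = 0.219 V (positive root), so V_SG = 1.28 V.
I_D = (V_DD − V_SG)/R = (4.81 − 1.28) / 59.2 = 0.0596 mA.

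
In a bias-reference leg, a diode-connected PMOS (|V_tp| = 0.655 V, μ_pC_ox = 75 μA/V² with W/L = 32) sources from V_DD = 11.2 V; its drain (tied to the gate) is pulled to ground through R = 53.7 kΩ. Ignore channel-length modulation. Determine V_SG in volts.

V_SG = 1.05 V

With gate tied to drain, V_SG = V_SD ≥ V_SG − |V_tp|, so the device is in saturation.
k_p = μ_pC_ox · (W/L) = 2.4 mA/V².
KCL at the drain: ½ k_p (V_SG − |V_tp|)² = (V_DD − V_SG)/R.
Let x = V_SG − 0.655. Then 64.4 x² + x − 10.54 = 0, giving x = 0.397 V (positive root), so V_SG = 1.05 V.
I_D = (V_DD − V_SG)/R = (11.2 − 1.05) / 53.7 = 0.189 mA.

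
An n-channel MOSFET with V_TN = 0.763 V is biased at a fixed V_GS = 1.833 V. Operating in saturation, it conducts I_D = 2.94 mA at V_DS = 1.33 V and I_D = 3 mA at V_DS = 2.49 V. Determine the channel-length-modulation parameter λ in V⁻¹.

λ = 0.0180 V⁻¹

With V_GS fixed, I_D ∝ (1 + λ V_DS) in saturation, so I_D2/I_D1 = (1 + λ V_DS2)/(1 + λ V_DS1).
3/2.94 = 1.02 = (1 + 2.49 λ)/(1 + 1.33 λ).
Solving: λ (I_D1 V_DS2 − I_D2 V_DS1) = I_D2 − I_D1, so λ = (3 − 2.94) / (2.94 × 2.49 − 3 × 1.33) = 0.06 / 3.33 = 0.018 V⁻¹.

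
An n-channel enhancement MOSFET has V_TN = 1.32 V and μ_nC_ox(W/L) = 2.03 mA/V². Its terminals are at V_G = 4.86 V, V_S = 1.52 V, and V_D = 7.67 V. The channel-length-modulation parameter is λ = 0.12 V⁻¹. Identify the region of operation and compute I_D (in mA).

V_GS = V_G − V_S = 4.86 − 1.52 = 3.34 V; V_DS = V_D − V_S = 7.67 − 1.52 = 6.15 V.
V_ov = V_GS − V_TN = 3.34 − 1.32 = 2.02 V.
Since V_DS = 6.15 V ≥ V_ov = 2.02 V, the device is in saturation.
I_D = ½ k_n V_ov² (1 + λ V_DS) = 0.5 × 2.03 × 2.02² × (1 + 0.12 × 6.15) = 7.2 mA.

Saturation; I_D = 7.20 mA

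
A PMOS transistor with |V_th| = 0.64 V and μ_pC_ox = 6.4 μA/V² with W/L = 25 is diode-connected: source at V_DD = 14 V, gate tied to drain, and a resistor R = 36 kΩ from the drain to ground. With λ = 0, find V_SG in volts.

With gate tied to drain, V_SG = V_SD ≥ V_SG − |V_th|, so the device is in saturation.
k_p = μ_pC_ox · (W/L) = 0.16 mA/V².
KCL at the drain: ½ k_p (V_SG − |V_th|)² = (V_DD − V_SG)/R.
Let x = V_SG − 0.64. Then 2.88 x² + x − 13.36 = 0, giving x = 1.99 V (positive root), so V_SG = 2.63 V.
I_D = (V_DD − V_SG)/R = (14 − 2.63) / 36 = 0.316 mA.

V_SG = 2.63 V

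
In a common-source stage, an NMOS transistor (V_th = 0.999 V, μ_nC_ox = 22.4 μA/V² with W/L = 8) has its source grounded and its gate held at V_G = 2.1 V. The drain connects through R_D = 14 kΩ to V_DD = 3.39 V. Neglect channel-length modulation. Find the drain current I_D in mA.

V_GS = V_G = 2.1 V, so V_ov = 2.1 − 0.999 = 1.1 V.
k_n = μ_nC_ox · (W/L) = 0.1792 mA/V².
Assume saturation: I_D = ½ k_n V_ov² = 0.5 × 0.1792 × 1.1² = 0.109 mA, giving V_DS = V_DD − I_D R_D = 3.39 − 0.109 × 14 = 1.87 V.
V_DS = 1.87 V ≥ V_ov = 1.1 V, confirming saturation.

I_D = 0.109 mA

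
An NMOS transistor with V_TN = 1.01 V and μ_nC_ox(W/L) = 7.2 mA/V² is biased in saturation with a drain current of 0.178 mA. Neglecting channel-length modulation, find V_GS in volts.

In saturation I_D = ½ k_n (V_GS − V_TN)², so V_GS − V_TN = √(2 I_D / k_n) = √(2 × 0.178 / 7.2) = 0.222 V.
V_GS = 1.01 + 0.222 = 1.23 V.

V_GS = 1.23 V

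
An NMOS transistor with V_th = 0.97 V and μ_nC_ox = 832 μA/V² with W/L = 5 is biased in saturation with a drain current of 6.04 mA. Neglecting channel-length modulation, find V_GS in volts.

k_n = μ_nC_ox · (W/L) = 4.16 mA/V².
In saturation I_D = ½ k_n (V_GS − V_th)², so V_GS − V_th = √(2 I_D / k_n) = √(2 × 6.04 / 4.16) = 1.7 V.
V_GS = 0.97 + 1.7 = 2.67 V.

V_GS = 2.67 V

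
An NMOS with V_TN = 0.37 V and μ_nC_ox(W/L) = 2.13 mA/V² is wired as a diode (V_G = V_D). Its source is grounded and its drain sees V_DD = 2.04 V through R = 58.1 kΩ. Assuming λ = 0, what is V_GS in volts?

With gate tied to drain, V_GS = V_DS ≥ V_GS − V_TN, so the device is in saturation.
KCL at the drain: ½ k_n (V_GS − V_TN)² = (V_DD − V_GS)/R.
Let x = V_GS − 0.37. Then 61.9 x² + x − 1.67 = 0, giving x = 0.156 V (positive root), so V_GS = 0.526 V.
I_D = (V_DD − V_GS)/R = (2.04 − 0.526) / 58.1 = 0.0261 mA.

V_GS = 0.526 V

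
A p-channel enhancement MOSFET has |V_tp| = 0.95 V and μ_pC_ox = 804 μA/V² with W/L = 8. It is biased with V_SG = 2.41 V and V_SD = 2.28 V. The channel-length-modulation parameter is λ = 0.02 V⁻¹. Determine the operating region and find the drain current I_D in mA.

k_p = μ_pC_ox · (W/L) = 6.432 mA/V².
V_ov = V_SG − |V_tp| = 2.41 − 0.95 = 1.46 V.
Since V_SD = 2.28 V ≥ V_ov = 1.46 V, the device is in saturation.
I_D = ½ k_p V_ov² (1 + λ V_SD) = 0.5 × 6.432 × 1.46² × (1 + 0.02 × 2.28) = 7.17 mA.

Saturation; I_D = 7.17 mA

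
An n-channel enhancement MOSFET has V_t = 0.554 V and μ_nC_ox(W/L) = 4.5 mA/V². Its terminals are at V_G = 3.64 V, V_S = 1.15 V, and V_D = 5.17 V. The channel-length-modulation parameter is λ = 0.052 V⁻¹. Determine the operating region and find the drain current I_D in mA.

V_GS = V_G − V_S = 3.64 − 1.15 = 2.49 V; V_DS = V_D − V_S = 5.17 − 1.15 = 4.02 V.
V_ov = V_GS − V_t = 2.49 − 0.554 = 1.94 V.
Since V_DS = 4.02 V ≥ V_ov = 1.94 V, the device is in saturation.
I_D = ½ k_n V_ov² (1 + λ V_DS) = 0.5 × 4.5 × 1.94² × (1 + 0.052 × 4.02) = 10.2 mA.

Saturation; I_D = 10.2 mA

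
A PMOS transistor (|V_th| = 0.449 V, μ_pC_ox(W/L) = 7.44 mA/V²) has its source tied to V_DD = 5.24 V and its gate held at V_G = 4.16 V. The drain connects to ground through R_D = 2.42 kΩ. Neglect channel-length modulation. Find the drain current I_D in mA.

V_SG = V_DD − V_G = 5.24 − 4.16 = 1.08 V, so V_ov = 1.08 − 0.449 = 0.631 V.
Assume saturation: I_D = ½ k_p V_ov² = 0.5 × 7.44 × 0.631² = 1.48 mA, giving V_SD = V_DD − I_D R_D = 5.24 − 1.48 × 2.42 = 1.66 V.
V_SD = 1.66 V ≥ V_ov = 0.631 V, confirming saturation.

I_D = 1.48 mA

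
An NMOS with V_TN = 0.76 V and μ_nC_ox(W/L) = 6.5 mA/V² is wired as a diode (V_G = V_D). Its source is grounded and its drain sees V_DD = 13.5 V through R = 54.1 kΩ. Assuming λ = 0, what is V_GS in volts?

V_GS = 1.03 V

With gate tied to drain, V_GS = V_DS ≥ V_GS − V_TN, so the device is in saturation.
KCL at the drain: ½ k_n (V_GS − V_TN)² = (V_DD − V_GS)/R.
Let x = V_GS − 0.76. Then 176 x² + x − 12.74 = 0, giving x = 0.266 V (positive root), so V_GS = 1.03 V.
I_D = (V_DD − V_GS)/R = (13.5 − 1.03) / 54.1 = 0.231 mA.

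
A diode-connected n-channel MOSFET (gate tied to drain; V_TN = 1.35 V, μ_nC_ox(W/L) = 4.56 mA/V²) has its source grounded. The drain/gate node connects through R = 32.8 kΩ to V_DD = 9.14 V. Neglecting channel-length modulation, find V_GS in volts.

With gate tied to drain, V_GS = V_DS ≥ V_GS − V_TN, so the device is in saturation.
KCL at the drain: ½ k_n (V_GS − V_TN)² = (V_DD − V_GS)/R.
Let x = V_GS − 1.35. Then 74.8 x² + x − 7.79 = 0, giving x = 0.316 V (positive root), so V_GS = 1.67 V.
I_D = (V_DD − V_GS)/R = (9.14 − 1.67) / 32.8 = 0.228 mA.

V_GS = 1.67 V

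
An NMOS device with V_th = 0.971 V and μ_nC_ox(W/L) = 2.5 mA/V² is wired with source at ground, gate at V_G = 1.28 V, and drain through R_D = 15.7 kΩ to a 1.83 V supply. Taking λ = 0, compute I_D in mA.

V_GS = V_G = 1.28 V, so V_ov = 1.28 − 0.971 = 0.309 V.
Assume saturation: I_D = ½ k_n V_ov² = 0.5 × 2.5 × 0.309² = 0.119 mA, giving V_DS = V_DD − I_D R_D = 1.83 − 0.119 × 15.7 = -0.0438 V.
But -0.0438 V < V_ov = 0.309 V, so the device is actually in triode.
In triode I_D = k_n[V_ov V_DS − ½ V_DS²] and I_D = (V_DD − V_DS)/R_D. Equating: 19.6 V_DS² − 13.13 V_DS + 1.83 = 0, giving V_DS = 0.198 V (the root below V_ov).
I_D = (1.83 − 0.198) / 15.7 = 0.104 mA.

I_D = 0.104 mA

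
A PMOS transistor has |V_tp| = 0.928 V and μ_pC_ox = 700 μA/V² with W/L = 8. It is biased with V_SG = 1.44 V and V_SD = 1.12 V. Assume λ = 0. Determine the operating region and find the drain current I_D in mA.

Saturation; I_D = 0.734 mA

k_p = μ_pC_ox · (W/L) = 5.6 mA/V².
V_ov = V_SG − |V_tp| = 1.44 − 0.928 = 0.512 V.
Since V_SD = 1.12 V ≥ V_ov = 0.512 V, the device is in saturation.
I_D = ½ k_p V_ov² = 0.5 × 5.6 × 0.512² = 0.734 mA.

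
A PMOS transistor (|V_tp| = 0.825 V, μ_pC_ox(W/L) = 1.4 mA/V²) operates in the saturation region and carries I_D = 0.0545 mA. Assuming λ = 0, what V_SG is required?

In saturation I_D = ½ k_p (V_SG − |V_tp|)², so V_SG − |V_tp| = √(2 I_D / k_p) = √(2 × 0.0545 / 1.4) = 0.279 V.
V_SG = 0.825 + 0.279 = 1.1 V.

V_SG = 1.10 V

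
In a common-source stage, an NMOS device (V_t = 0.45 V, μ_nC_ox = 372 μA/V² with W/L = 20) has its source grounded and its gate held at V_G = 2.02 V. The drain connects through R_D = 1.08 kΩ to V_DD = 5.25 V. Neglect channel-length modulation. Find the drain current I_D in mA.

V_GS = V_G = 2.02 V, so V_ov = 2.02 − 0.45 = 1.57 V.
k_n = μ_nC_ox · (W/L) = 7.44 mA/V².
Assume saturation: I_D = ½ k_n V_ov² = 0.5 × 7.44 × 1.57² = 9.17 mA, giving V_DS = V_DD − I_D R_D = 5.25 − 9.17 × 1.08 = -4.65 V.
But -4.65 V < V_ov = 1.57 V, so the device is actually in triode.
In triode I_D = k_n[V_ov V_DS − ½ V_DS²] and I_D = (V_DD − V_DS)/R_D. Equating: 4.02 V_DS² − 13.62 V_DS + 5.25 = 0, giving V_DS = 0.444 V (the root below V_ov).
I_D = (5.25 − 0.444) / 1.08 = 4.45 mA.

I_D = 4.45 mA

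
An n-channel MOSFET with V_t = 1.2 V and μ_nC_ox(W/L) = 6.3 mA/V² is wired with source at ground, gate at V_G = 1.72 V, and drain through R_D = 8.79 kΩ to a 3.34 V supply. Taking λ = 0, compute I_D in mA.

V_GS = V_G = 1.72 V, so V_ov = 1.72 − 1.2 = 0.52 V.
Assume saturation: I_D = ½ k_n V_ov² = 0.5 × 6.3 × 0.52² = 0.852 mA, giving V_DS = V_DD − I_D R_D = 3.34 − 0.852 × 8.79 = -4.15 V.
But -4.15 V < V_ov = 0.52 V, so the device is actually in triode.
In triode I_D = k_n[V_ov V_DS − ½ V_DS²] and I_D = (V_DD − V_DS)/R_D. Equating: 27.7 V_DS² − 29.8 V_DS + 3.34 = 0, giving V_DS = 0.127 V (the root below V_ov).
I_D = (3.34 − 0.127) / 8.79 = 0.366 mA.

I_D = 0.366 mA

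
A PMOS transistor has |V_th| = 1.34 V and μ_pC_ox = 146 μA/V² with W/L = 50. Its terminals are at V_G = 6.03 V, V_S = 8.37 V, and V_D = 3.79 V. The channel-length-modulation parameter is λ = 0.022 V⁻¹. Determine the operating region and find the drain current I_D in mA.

V_SG = V_S − V_G = 8.37 − 6.03 = 2.34 V; V_SD = V_S − V_D = 8.37 − 3.79 = 4.58 V.
k_p = μ_pC_ox · (W/L) = 7.3 mA/V².
V_ov = V_SG − |V_th| = 2.34 − 1.34 = 1 V.
Since V_SD = 4.58 V ≥ V_ov = 1 V, the device is in saturation.
I_D = ½ k_p V_ov² (1 + λ V_SD) = 0.5 × 7.3 × 1² × (1 + 0.022 × 4.58) = 4.02 mA.

Saturation; I_D = 4.02 mA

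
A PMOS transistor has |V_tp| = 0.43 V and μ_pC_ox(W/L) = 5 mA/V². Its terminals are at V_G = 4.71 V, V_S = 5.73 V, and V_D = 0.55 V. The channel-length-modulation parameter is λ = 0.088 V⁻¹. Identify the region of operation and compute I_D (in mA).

Saturation; I_D = 1.27 mA

V_SG = V_S − V_G = 5.73 − 4.71 = 1.02 V; V_SD = V_S − V_D = 5.73 − 0.55 = 5.18 V.
V_ov = V_SG − |V_tp| = 1.02 − 0.43 = 0.59 V.
Since V_SD = 5.18 V ≥ V_ov = 0.59 V, the device is in saturation.
I_D = ½ k_p V_ov² (1 + λ V_SD) = 0.5 × 5 × 0.59² × (1 + 0.088 × 5.18) = 1.27 mA.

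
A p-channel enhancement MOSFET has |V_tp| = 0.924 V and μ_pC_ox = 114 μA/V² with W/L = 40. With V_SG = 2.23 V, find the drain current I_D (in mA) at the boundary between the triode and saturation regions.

I_D = 3.89 mA

At the boundary V_SD = V_ov = V_SG − |V_tp| = 2.23 − 0.924 = 1.31 V.
k_p = μ_pC_ox · (W/L) = 4.56 mA/V².
I_D = ½ k_p V_ov² = 0.5 × 4.56 × 1.31² = 3.89 mA.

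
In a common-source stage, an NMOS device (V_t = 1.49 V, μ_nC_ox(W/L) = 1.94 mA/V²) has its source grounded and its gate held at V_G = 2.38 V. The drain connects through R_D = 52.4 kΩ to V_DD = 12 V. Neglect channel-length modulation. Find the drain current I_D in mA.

I_D = 0.226 mA

V_GS = V_G = 2.38 V, so V_ov = 2.38 − 1.49 = 0.89 V.
Assume saturation: I_D = ½ k_n V_ov² = 0.5 × 1.94 × 0.89² = 0.768 mA, giving V_DS = V_DD − I_D R_D = 12 − 0.768 × 52.4 = -28.3 V.
But -28.3 V < V_ov = 0.89 V, so the device is actually in triode.
In triode I_D = k_n[V_ov V_DS − ½ V_DS²] and I_D = (V_DD − V_DS)/R_D. Equating: 50.8 V_DS² − 91.47 V_DS + 12 = 0, giving V_DS = 0.142 V (the root below V_ov).
I_D = (12 − 0.142) / 52.4 = 0.226 mA.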